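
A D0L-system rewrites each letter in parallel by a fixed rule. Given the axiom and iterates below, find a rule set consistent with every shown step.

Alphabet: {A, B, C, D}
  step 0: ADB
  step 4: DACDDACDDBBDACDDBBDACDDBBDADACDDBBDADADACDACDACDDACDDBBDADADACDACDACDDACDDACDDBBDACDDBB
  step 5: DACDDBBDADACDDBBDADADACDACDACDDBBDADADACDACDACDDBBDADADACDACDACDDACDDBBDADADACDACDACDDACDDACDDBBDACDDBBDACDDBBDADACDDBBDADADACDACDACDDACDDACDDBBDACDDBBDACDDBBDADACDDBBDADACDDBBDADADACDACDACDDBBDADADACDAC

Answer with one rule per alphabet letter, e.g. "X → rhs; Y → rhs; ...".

  step 4 ⇒ step 5: DACDDACDDBBDACDDBBDACDDBBDADACDDBBDADADACDACDACDDACDDBBDADADACDACDACDDACDDACDDBBDACDDBB ⇒ DA·CD·DBB·DA·DA·CD·DBB·DA·DA·DAC·DAC·DA·CD·DBB·DA·DA·DAC·DAC·DA·CD·DBB·DA·DA·DAC·DAC·DA·CD·DA·CD·DBB·DA·DA·DAC·DAC·DA·CD·DA·CD·DA·CD·DBB·DA·CD·DBB·DA·CD·DBB·DA·DA·CD·DBB·DA·DA·DAC·DAC·DA·CD·DA·CD·DA·CD·DBB·DA·CD·DBB·DA·CD·DBB·DA·DA·CD·DBB·DA·DA·CD·DBB·DA·DA·DAC·DAC·DA·CD·DBB·DA·DA·DAC·DAC
    A ↦ CD
    B ↦ DAC
    C ↦ DBB
    D ↦ DA

A->CD, B->DAC, C->DBB, D->DA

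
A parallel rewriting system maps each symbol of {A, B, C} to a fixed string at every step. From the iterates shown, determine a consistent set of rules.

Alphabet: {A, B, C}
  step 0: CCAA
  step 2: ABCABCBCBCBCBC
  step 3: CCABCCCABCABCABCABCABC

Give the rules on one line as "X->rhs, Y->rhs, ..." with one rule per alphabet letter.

  step 2 ⇒ step 3: ABCABCBCBCBCBC ⇒ CC·A·BC·CC·A·BC·A·BC·A·BC·A·BC·A·BC
    A ↦ CC
    B ↦ A
    C ↦ BC

A->CC, B->A, C->BC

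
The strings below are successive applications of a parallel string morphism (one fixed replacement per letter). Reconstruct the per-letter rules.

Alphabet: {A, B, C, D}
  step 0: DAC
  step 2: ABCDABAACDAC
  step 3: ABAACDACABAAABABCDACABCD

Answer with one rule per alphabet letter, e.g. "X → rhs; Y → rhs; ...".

  step 2 ⇒ step 3: ABCDABAACDAC ⇒ AB·AA·CD·AC·AB·AA·AB·AB·CD·AC·AB·CD
    A ↦ AB
    B ↦ AA
    C ↦ CD
    D ↦ AC

A->AB, B->AA, C->CD, D->AC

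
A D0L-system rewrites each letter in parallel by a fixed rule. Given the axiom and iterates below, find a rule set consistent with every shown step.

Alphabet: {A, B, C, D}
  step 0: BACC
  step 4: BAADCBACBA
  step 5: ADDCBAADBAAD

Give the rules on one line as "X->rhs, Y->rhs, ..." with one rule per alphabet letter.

  step 4 ⇒ step 5: BAADCBACBA ⇒ A·D·D·C·BA·A·D·BA·A·D
    A ↦ D
    B ↦ A
    C ↦ BA
    D ↦ C

A->D, B->A, C->BA, D->C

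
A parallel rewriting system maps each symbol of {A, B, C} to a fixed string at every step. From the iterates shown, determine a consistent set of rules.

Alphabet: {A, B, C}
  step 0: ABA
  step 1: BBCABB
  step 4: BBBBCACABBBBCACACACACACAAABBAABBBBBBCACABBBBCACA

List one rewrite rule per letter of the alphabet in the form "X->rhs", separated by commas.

  step 0 ⇒ step 1: ABA ⇒ BB·CA·BB
    A ↦ BB
    B ↦ CA
    C ↦ AA  (constrained at step 1)

A->BB, B->CA, C->AA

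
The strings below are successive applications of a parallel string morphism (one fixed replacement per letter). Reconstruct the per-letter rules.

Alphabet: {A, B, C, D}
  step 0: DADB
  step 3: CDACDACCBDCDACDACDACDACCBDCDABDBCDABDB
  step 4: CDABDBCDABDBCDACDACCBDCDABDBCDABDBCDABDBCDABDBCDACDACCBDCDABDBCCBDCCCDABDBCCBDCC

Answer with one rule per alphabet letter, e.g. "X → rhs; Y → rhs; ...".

  step 3 ⇒ step 4: CDACDACCBDCDACDACDACDACCBDCDABDBCDABDB ⇒ CDA·BD·B·CDA·BD·B·CDA·CDA·CC·BD·CDA·BD·B·CDA·BD·B·CDA·BD·B·CDA·BD·B·CDA·CDA·CC·BD·CDA·BD·B·CC·BD·CC·CDA·BD·B·CC·BD·CC
    A ↦ B
    B ↦ CC
    C ↦ CDA
    D ↦ BD

A->B, B->CC, C->CDA, D->BD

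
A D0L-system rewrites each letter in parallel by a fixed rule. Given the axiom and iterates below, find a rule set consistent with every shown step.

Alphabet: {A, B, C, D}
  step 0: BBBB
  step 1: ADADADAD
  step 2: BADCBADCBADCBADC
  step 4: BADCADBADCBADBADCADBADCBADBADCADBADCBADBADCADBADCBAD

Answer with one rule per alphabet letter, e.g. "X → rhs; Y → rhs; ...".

A->BA, B->AD, C->B, D->DC

  step 1 ⇒ step 2: ADADADAD ⇒ BA·DC·BA·DC·BA·DC·BA·DC
    A ↦ BA
    D ↦ DC
  step 0 ⇒ step 1: BBBB ⇒ AD·AD·AD·AD
    B ↦ AD
    C ↦ B  (constrained at step 2)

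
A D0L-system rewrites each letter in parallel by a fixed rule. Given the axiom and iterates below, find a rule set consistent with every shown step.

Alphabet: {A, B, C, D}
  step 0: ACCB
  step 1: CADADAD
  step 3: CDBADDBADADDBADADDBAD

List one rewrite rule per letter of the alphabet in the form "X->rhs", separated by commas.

A->C, B->AD, C->AD, D->DB

  step 0 ⇒ step 1: ACCB ⇒ C·AD·AD·AD
    A ↦ C
    B ↦ AD
    C ↦ AD
    D ↦ DB  (constrained at step 1)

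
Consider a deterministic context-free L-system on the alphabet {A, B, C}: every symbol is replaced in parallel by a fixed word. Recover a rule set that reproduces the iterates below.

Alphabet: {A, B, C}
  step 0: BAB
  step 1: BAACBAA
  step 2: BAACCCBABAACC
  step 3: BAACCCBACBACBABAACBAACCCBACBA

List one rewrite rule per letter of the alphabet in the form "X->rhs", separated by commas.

  step 2 ⇒ step 3: BAACCCBABAACC ⇒ BAA·C·C·CBA·CBA·CBA·BAA·C·BAA·C·C·CBA·CBA
    A ↦ C
    B ↦ BAA
    C ↦ CBA

A->C, B->BAA, C->CBA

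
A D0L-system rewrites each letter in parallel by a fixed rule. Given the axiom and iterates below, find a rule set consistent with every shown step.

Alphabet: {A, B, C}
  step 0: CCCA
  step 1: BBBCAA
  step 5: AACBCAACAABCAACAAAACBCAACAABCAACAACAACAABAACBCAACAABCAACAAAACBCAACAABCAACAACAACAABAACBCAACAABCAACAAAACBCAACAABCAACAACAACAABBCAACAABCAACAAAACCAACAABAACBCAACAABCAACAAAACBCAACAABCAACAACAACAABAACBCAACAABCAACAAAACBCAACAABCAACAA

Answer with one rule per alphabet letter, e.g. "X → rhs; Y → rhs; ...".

A->CAA, B->AAC, C->B

  step 0 ⇒ step 1: CCCA ⇒ B·B·B·CAA
    A ↦ CAA
    C ↦ B
    B ↦ AAC  (constrained at step 1)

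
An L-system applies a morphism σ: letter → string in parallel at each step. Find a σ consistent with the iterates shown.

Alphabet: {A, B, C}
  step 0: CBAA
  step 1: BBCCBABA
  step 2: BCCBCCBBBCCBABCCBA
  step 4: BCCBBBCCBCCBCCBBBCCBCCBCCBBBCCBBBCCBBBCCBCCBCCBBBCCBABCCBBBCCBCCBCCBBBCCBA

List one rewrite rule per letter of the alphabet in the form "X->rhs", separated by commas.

  step 1 ⇒ step 2: BBCCBABA ⇒ BCC·BCC·B·B·BCC·BA·BCC·BA
    A ↦ BA
    B ↦ BCC
    C ↦ B

A->BA, B->BCC, C->B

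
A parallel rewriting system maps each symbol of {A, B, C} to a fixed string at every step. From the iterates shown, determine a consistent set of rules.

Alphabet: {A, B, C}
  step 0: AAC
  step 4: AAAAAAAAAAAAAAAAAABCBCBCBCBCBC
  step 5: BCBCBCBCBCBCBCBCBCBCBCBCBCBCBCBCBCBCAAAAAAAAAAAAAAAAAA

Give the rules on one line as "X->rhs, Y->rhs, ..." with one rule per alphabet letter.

A->BC, B->A, C->AA

  step 4 ⇒ step 5: AAAAAAAAAAAAAAAAAABCBCBCBCBCBC ⇒ BC·BC·BC·BC·BC·BC·BC·BC·BC·BC·BC·BC·BC·BC·BC·BC·BC·BC·A·AA·A·AA·A·AA·A·AA·A·AA·A·AA
    A ↦ BC
    B ↦ A
    C ↦ AA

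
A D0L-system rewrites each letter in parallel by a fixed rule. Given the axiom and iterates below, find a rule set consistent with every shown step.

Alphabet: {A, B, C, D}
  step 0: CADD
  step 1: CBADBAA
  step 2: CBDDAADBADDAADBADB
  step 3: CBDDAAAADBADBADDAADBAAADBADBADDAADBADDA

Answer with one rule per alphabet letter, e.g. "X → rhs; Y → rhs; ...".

A->ADB, B->DDA, C->CB, D->A

  step 2 ⇒ step 3: CBDDAADBADDAADBADB ⇒ CB·DDA·A·A·ADB·ADB·A·DDA·ADB·A·A·ADB·ADB·A·DDA·ADB·A·DDA
    A ↦ ADB
    B ↦ DDA
    C ↦ CB
    D ↦ A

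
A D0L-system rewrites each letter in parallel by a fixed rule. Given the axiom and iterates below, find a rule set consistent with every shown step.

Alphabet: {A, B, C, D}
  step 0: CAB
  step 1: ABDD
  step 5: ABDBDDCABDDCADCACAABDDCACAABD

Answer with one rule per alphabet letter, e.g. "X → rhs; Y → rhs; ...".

  step 0 ⇒ step 1: CAB ⇒ A·BD·D
    A ↦ BD
    B ↦ D
    C ↦ A
    D ↦ CA  (constrained at step 1)

A->BD, B->D, C->A, D->CA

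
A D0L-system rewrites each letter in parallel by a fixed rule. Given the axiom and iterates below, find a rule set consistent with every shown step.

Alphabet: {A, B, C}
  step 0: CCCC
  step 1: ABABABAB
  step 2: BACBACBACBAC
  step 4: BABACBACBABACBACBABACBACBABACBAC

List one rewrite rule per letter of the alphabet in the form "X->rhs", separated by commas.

A->B, B->AC, C->AB

  step 1 ⇒ step 2: ABABABAB ⇒ B·AC·B·AC·B·AC·B·AC
    A ↦ B
    B ↦ AC
  step 0 ⇒ step 1: CCCC ⇒ AB·AB·AB·AB
    C ↦ AB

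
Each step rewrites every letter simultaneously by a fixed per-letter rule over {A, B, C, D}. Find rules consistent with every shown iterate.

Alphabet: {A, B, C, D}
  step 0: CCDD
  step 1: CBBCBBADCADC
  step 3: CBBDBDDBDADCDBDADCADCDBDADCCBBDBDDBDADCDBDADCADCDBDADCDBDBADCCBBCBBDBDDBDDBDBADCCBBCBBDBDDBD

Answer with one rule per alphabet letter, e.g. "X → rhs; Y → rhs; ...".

  step 0 ⇒ step 1: CCDD ⇒ CBB·CBB·ADC·ADC
    C ↦ CBB
    D ↦ ADC
    A ↦ B  (constrained at step 1)
    B ↦ DBD  (constrained at step 1)

A->B, B->DBD, C->CBB, D->ADC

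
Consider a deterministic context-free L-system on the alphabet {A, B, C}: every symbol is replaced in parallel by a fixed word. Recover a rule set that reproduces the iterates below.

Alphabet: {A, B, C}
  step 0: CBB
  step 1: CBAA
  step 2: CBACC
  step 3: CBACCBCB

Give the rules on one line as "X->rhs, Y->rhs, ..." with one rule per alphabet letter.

A->C, B->A, C->CB

  step 2 ⇒ step 3: CBACC ⇒ CB·A·C·CB·CB
    A ↦ C
    B ↦ A
    C ↦ CB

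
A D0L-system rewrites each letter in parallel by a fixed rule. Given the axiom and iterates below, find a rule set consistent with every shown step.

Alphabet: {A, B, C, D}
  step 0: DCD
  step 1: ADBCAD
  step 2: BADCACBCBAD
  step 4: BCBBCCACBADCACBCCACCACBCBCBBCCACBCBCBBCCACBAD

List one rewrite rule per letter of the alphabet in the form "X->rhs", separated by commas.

  step 1 ⇒ step 2: ADBCAD ⇒ B·AD·CAC·BC·B·AD
    A ↦ B
    B ↦ CAC
    C ↦ BC
    D ↦ AD

A->B, B->CAC, C->BC, D->AD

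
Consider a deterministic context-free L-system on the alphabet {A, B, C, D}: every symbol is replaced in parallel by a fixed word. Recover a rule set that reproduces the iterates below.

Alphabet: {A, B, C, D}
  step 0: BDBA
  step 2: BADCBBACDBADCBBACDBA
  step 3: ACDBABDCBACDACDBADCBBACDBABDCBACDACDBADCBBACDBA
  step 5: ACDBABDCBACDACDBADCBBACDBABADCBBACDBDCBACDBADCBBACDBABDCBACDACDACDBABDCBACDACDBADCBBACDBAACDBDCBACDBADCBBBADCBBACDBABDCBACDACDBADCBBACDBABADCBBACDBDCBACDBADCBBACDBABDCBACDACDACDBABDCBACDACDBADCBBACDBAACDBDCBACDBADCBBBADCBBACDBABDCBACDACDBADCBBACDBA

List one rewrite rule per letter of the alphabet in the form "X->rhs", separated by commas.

  step 2 ⇒ step 3: BADCBBACDBADCBBACDBA ⇒ ACD·BA·B·DCB·ACD·ACD·BA·DCB·B·ACD·BA·B·DCB·ACD·ACD·BA·DCB·B·ACD·BA
    A ↦ BA
    B ↦ ACD
    C ↦ DCB
    D ↦ B

A->BA, B->ACD, C->DCB, D->B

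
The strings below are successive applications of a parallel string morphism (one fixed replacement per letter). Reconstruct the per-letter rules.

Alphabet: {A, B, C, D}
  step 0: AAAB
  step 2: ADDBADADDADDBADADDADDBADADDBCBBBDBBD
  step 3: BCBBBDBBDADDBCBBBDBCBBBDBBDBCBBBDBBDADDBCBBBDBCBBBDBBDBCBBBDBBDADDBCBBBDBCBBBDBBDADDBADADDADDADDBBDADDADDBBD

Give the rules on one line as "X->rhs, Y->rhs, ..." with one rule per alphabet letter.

  step 2 ⇒ step 3: ADDBADADDADDBADADDADDBADADDBCBBBDBBD ⇒ BCB·BBD·BBD·ADD·BCB·BBD·BCB·BBD·BBD·BCB·BBD·BBD·ADD·BCB·BBD·BCB·BBD·BBD·BCB·BBD·BBD·ADD·BCB·BBD·BCB·BBD·BBD·ADD·BAD·ADD·ADD·ADD·BBD·ADD·ADD·BBD
    A ↦ BCB
    B ↦ ADD
    C ↦ BAD
    D ↦ BBD

A->BCB, B->ADD, C->BAD, D->BBD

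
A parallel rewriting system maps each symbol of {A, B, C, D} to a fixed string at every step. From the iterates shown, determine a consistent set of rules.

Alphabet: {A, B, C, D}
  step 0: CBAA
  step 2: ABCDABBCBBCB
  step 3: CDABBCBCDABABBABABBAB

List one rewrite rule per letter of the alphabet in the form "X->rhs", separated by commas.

  step 2 ⇒ step 3: ABCDABBCBBCB ⇒ CD·AB·B·CB·CD·AB·AB·B·AB·AB·B·AB
    A ↦ CD
    B ↦ AB
    C ↦ B
    D ↦ CB

A->CD, B->AB, C->B, D->CB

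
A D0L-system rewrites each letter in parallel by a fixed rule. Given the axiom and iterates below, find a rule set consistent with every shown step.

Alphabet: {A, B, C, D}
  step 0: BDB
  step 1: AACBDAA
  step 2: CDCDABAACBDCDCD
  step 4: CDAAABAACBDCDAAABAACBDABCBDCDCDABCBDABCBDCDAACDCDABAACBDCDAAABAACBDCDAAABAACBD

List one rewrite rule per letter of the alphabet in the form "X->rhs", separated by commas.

  step 1 ⇒ step 2: AACBDAA ⇒ CD·CD·AB·AA·CBD·CD·CD
    A ↦ CD
    B ↦ AA
    C ↦ AB
    D ↦ CBD

A->CD, B->AA, C->AB, D->CBD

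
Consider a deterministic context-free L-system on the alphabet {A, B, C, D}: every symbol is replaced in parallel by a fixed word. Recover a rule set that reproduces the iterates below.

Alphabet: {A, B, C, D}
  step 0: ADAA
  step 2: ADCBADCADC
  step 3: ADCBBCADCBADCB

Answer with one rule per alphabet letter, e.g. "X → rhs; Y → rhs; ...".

  step 2 ⇒ step 3: ADCBADCADC ⇒ AD·C·B·BC·AD·C·B·AD·C·B
    A ↦ AD
    B ↦ BC
    C ↦ B
    D ↦ C

A->AD, B->BC, C->B, D->C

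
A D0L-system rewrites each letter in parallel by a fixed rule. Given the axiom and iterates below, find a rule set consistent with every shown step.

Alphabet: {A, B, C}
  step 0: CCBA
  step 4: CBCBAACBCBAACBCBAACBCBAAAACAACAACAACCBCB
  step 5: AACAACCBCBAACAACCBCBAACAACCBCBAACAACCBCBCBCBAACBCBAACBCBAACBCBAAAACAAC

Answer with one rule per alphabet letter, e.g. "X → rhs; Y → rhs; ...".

  step 4 ⇒ step 5: CBCBAACBCBAACBCBAACBCBAAAACAACAACAACCBCB ⇒ AA·C·AA·C·CB·CB·AA·C·AA·C·CB·CB·AA·C·AA·C·CB·CB·AA·C·AA·C·CB·CB·CB·CB·AA·CB·CB·AA·CB·CB·AA·CB·CB·AA·AA·C·AA·C
    A ↦ CB
    B ↦ C
    C ↦ AA

A->CB, B->C, C->AA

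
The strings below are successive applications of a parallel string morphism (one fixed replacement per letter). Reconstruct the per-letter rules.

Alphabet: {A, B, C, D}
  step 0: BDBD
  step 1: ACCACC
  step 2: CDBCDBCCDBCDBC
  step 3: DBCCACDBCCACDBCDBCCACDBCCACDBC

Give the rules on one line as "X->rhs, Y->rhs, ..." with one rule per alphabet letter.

A->C, B->AC, C->DBC, D->C

  step 2 ⇒ step 3: CDBCDBCCDBCDBC ⇒ DBC·C·AC·DBC·C·AC·DBC·DBC·C·AC·DBC·C·AC·DBC
    B ↦ AC
    C ↦ DBC
    D ↦ C
  step 1 ⇒ step 2: ACCACC ⇒ C·DBC·DBC·C·DBC·DBC
    A ↦ C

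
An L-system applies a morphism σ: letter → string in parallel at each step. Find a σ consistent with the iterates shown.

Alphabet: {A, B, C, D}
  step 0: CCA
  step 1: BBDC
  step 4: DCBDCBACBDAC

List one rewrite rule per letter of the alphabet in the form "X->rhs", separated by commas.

A->DC, B->D, C->B, D->AC

  step 0 ⇒ step 1: CCA ⇒ B·B·DC
    A ↦ DC
    C ↦ B
    B ↦ D  (constrained at step 1)
    D ↦ AC  (constrained at step 1)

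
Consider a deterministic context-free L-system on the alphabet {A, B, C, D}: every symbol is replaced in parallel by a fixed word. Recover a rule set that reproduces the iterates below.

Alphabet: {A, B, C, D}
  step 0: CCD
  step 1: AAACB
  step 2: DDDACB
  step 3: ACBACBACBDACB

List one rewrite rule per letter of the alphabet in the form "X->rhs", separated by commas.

A->D, B->CB, C->A, D->ACB

  step 2 ⇒ step 3: DDDACB ⇒ ACB·ACB·ACB·D·A·CB
    A ↦ D
    B ↦ CB
    C ↦ A
    D ↦ ACB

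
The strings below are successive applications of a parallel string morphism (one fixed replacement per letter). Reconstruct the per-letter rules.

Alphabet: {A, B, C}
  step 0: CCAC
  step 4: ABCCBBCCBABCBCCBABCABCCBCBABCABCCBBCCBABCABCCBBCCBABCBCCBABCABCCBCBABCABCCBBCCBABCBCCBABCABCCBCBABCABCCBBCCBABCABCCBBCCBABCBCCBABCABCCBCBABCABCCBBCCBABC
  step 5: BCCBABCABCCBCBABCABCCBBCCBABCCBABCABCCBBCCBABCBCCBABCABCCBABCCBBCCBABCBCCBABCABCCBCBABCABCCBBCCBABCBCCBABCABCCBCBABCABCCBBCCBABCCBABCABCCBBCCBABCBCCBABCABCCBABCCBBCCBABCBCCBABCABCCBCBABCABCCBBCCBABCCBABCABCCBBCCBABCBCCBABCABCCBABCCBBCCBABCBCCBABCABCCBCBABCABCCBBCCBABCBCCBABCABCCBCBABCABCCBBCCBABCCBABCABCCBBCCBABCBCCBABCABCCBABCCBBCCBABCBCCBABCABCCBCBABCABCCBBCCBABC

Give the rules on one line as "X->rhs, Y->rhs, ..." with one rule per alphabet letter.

  step 4 ⇒ step 5: ABCCBBCCBABCBCCBABCABCCBCBABCABCCBBCCBABCABCCBBCCBABCBCCBABCABCCBCBABCABCCBBCCBABCBCCBABCABCCBCBABCABCCBBCCBABCABCCBBCCBABCBCCBABCABCCBCBABCABCCBBCCBABC ⇒ BC·CB·ABC·ABC·CB·CB·ABC·ABC·CB·BC·CB·ABC·CB·ABC·ABC·CB·BC·CB·ABC·BC·CB·ABC·ABC·CB·ABC·CB·BC·CB·ABC·BC·CB·ABC·ABC·CB·CB·ABC·ABC·CB·BC·CB·ABC·BC·CB·ABC·ABC·CB·CB·ABC·ABC·CB·BC·CB·ABC·CB·ABC·ABC·CB·BC·CB·ABC·BC·CB·ABC·ABC·CB·ABC·CB·BC·CB·ABC·BC·CB·ABC·ABC·CB·CB·ABC·ABC·CB·BC·CB·ABC·CB·ABC·ABC·CB·BC·CB·ABC·BC·CB·ABC·ABC·CB·ABC·CB·BC·CB·ABC·BC·CB·ABC·ABC·CB·CB·ABC·ABC·CB·BC·CB·ABC·BC·CB·ABC·ABC·CB·CB·ABC·ABC·CB·BC·CB·ABC·CB·ABC·ABC·CB·BC·CB·ABC·BC·CB·ABC·ABC·CB·ABC·CB·BC·CB·ABC·BC·CB·ABC·ABC·CB·CB·ABC·ABC·CB·BC·CB·ABC
    A ↦ BC
    B ↦ CB
    C ↦ ABC

A->BC, B->CB, C->ABC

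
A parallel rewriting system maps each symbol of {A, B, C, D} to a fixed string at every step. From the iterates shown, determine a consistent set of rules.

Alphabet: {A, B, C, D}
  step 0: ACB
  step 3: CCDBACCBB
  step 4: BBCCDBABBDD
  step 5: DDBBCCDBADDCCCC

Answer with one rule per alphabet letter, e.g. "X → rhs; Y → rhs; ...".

  step 4 ⇒ step 5: BBCCDBABBDD ⇒ D·D·B·B·CC·D·BA·D·D·CC·CC
    A ↦ BA
    B ↦ D
    C ↦ B
    D ↦ CC

A->BA, B->D, C->B, D->CC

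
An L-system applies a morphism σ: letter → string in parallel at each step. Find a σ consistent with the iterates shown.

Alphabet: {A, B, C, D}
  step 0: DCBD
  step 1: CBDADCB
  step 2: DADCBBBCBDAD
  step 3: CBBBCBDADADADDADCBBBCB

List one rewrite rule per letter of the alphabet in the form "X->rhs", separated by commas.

  step 2 ⇒ step 3: DADCBBBCBDAD ⇒ CB·BB·CB·D·AD·AD·AD·D·AD·CB·BB·CB
    A ↦ BB
    B ↦ AD
    C ↦ D
    D ↦ CB

A->BB, B->AD, C->D, D->CB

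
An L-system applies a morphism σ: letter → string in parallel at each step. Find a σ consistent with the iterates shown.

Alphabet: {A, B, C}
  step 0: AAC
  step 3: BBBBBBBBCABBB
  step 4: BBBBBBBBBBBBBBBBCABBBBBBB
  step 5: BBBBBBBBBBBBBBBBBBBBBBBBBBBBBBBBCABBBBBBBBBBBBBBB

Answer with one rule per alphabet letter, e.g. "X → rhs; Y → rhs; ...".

  step 4 ⇒ step 5: BBBBBBBBBBBBBBBBCABBBBBBB ⇒ BB·BB·BB·BB·BB·BB·BB·BB·BB·BB·BB·BB·BB·BB·BB·BB·CA·B·BB·BB·BB·BB·BB·BB·BB
    A ↦ B
    B ↦ BB
    C ↦ CA

A->B, B->BB, C->CA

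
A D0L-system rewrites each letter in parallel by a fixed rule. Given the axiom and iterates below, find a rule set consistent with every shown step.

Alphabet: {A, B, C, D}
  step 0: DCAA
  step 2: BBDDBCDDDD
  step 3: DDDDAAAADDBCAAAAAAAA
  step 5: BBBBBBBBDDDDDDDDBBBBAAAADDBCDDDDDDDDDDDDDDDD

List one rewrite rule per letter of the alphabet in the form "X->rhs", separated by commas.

  step 2 ⇒ step 3: BBDDBCDDDD ⇒ DD·DD·AA·AA·DD·BC·AA·AA·AA·AA
    B ↦ DD
    C ↦ BC
    D ↦ AA
    A ↦ B  (constrained at step 0)

A->B, B->DD, C->BC, D->AA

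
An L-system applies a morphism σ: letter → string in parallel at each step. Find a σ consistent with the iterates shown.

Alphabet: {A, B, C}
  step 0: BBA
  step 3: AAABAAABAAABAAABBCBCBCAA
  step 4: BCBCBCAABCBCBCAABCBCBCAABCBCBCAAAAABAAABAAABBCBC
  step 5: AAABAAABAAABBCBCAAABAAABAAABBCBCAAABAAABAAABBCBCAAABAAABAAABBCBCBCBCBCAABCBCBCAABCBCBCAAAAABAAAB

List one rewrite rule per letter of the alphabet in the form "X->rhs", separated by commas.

  step 4 ⇒ step 5: BCBCBCAABCBCBCAABCBCBCAABCBCBCAAAAABAAABAAABBCBC ⇒ AA·AB·AA·AB·AA·AB·BC·BC·AA·AB·AA·AB·AA·AB·BC·BC·AA·AB·AA·AB·AA·AB·BC·BC·AA·AB·AA·AB·AA·AB·BC·BC·BC·BC·BC·AA·BC·BC·BC·AA·BC·BC·BC·AA·AA·AB·AA·AB
    A ↦ BC
    B ↦ AA
    C ↦ AB

A->BC, B->AA, C->AB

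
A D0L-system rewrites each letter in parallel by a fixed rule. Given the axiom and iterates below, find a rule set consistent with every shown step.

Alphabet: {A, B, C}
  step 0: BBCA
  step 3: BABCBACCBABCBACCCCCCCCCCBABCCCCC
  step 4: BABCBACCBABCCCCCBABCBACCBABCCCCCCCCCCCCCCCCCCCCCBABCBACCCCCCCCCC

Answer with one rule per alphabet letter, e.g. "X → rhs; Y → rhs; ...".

A->BC, B->BA, C->CC

  step 3 ⇒ step 4: BABCBACCBABCBACCCCCCCCCCBABCCCCC ⇒ BA·BC·BA·CC·BA·BC·CC·CC·BA·BC·BA·CC·BA·BC·CC·CC·CC·CC·CC·CC·CC·CC·CC·CC·BA·BC·BA·CC·CC·CC·CC·CC
    A ↦ BC
    B ↦ BA
    C ↦ CC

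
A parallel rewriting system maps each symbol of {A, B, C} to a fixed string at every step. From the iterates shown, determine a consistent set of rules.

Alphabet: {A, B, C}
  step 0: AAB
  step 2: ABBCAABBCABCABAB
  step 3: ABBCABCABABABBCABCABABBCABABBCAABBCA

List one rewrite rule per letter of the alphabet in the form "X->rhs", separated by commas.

  step 2 ⇒ step 3: ABBCAABBCABCABAB ⇒ AB·BCA·BCA·B·AB·AB·BCA·BCA·B·AB·BCA·B·AB·BCA·AB·BCA
    A ↦ AB
    B ↦ BCA
    C ↦ B

A->AB, B->BCA, C->B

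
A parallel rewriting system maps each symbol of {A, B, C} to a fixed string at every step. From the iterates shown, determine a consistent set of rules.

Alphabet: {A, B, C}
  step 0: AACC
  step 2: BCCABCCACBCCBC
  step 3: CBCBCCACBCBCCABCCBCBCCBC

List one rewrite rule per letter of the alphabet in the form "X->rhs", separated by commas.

  step 2 ⇒ step 3: BCCABCCACBCCBC ⇒ C·BC·BC·CA·C·BC·BC·CA·BC·C·BC·BC·C·BC
    A ↦ CA
    B ↦ C
    C ↦ BC

A->CA, B->C, C->BC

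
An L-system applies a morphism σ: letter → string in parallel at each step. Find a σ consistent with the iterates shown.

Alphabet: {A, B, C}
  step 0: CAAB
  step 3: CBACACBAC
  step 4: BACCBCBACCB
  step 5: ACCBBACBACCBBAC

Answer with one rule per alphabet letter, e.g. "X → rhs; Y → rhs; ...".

A->C, B->AC, C->B

  step 4 ⇒ step 5: BACCBCBACCB ⇒ AC·C·B·B·AC·B·AC·C·B·B·AC
    A ↦ C
    B ↦ AC
    C ↦ B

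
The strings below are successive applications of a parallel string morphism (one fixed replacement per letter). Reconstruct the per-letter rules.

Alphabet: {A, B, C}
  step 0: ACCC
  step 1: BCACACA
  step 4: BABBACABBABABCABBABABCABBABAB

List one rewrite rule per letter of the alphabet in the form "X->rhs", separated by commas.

  step 0 ⇒ step 1: ACCC ⇒ B·CA·CA·CA
    A ↦ B
    C ↦ CA
    B ↦ BA  (constrained at step 1)

A->B, B->BA, C->CA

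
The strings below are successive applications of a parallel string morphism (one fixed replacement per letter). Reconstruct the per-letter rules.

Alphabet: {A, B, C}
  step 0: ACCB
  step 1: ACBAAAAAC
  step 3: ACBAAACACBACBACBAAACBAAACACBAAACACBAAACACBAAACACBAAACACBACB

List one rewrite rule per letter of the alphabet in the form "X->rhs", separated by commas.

  step 0 ⇒ step 1: ACCB ⇒ ACB·AA·AA·AC
    A ↦ ACB
    B ↦ AC
    C ↦ AA

A->ACB, B->AC, C->AA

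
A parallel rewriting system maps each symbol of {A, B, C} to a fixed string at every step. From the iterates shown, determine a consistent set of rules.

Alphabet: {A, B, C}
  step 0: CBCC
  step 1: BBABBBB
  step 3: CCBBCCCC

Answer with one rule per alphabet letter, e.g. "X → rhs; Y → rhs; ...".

A->C, B->A, C->BB

  step 0 ⇒ step 1: CBCC ⇒ BB·A·BB·BB
    B ↦ A
    C ↦ BB
    A ↦ C  (constrained at step 1)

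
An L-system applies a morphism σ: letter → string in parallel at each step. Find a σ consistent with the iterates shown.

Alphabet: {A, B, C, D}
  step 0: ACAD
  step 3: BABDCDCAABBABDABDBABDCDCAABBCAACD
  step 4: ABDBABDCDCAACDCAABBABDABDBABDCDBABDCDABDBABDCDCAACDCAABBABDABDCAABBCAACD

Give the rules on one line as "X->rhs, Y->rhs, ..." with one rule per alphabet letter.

  step 3 ⇒ step 4: BABDCDCAABBABDABDBABDCDCAABBCAACD ⇒ ABD·B·ABD·CD·CAA·CD·CAA·B·B·ABD·ABD·B·ABD·CD·B·ABD·CD·ABD·B·ABD·CD·CAA·CD·CAA·B·B·ABD·ABD·CAA·B·B·CAA·CD
    A ↦ B
    B ↦ ABD
    C ↦ CAA
    D ↦ CD

A->B, B->ABD, C->CAA, D->CD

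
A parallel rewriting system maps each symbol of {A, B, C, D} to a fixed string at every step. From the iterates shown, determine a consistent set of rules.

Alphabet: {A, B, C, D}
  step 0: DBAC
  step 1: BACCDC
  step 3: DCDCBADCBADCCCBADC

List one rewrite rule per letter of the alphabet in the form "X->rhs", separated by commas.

A->C, B->C, C->DC, D->BA

  step 0 ⇒ step 1: DBAC ⇒ BA·C·C·DC
    A ↦ C
    B ↦ C
    C ↦ DC
    D ↦ BA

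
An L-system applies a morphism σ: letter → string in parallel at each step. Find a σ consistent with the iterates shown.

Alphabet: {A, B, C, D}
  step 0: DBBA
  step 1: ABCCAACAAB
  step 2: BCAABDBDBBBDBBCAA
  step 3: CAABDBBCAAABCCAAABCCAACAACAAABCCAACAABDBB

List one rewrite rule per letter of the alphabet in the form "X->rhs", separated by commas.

A->B, B->CAA, C->BD, D->ABC

  step 2 ⇒ step 3: BCAABDBDBBBDBBCAA ⇒ CAA·BD·B·B·CAA·ABC·CAA·ABC·CAA·CAA·CAA·ABC·CAA·CAA·BD·B·B
    A ↦ B
    B ↦ CAA
    C ↦ BD
    D ↦ ABC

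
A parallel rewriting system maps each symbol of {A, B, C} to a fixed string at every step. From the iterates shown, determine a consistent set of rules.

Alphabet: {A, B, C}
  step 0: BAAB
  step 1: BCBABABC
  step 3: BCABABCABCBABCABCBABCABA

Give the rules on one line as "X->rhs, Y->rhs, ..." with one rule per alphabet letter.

  step 0 ⇒ step 1: BAAB ⇒ BC·BA·BA·BC
    A ↦ BA
    B ↦ BC
    C ↦ A  (constrained at step 1)

A->BA, B->BC, C->A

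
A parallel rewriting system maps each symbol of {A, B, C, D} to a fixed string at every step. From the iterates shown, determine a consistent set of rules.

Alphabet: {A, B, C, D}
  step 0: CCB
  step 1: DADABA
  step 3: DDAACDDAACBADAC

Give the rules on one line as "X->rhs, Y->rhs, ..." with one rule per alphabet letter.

  step 0 ⇒ step 1: CCB ⇒ DA·DA·BA
    B ↦ BA
    C ↦ DA
    A ↦ D  (constrained at step 1)
    D ↦ AC  (constrained at step 1)

A->D, B->BA, C->DA, D->AC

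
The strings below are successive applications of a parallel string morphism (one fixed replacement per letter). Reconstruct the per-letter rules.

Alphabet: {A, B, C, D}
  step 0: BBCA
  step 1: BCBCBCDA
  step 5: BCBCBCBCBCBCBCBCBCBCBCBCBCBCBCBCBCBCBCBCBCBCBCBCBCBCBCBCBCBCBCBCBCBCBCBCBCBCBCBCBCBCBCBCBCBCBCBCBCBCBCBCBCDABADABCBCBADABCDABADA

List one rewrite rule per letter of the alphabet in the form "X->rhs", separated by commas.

A->DA, B->BC, C->BC, D->BA

  step 0 ⇒ step 1: BBCA ⇒ BC·BC·BC·DA
    A ↦ DA
    B ↦ BC
    C ↦ BC
    D ↦ BA  (constrained at step 1)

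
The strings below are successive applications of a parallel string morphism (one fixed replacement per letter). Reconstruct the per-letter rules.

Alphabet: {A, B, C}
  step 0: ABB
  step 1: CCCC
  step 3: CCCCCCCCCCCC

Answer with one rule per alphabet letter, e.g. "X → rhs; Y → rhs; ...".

  step 0 ⇒ step 1: ABB ⇒ CC·C·C
    A ↦ CC
    B ↦ C
    C ↦ BA  (constrained at step 1)

A->CC, B->C, C->BA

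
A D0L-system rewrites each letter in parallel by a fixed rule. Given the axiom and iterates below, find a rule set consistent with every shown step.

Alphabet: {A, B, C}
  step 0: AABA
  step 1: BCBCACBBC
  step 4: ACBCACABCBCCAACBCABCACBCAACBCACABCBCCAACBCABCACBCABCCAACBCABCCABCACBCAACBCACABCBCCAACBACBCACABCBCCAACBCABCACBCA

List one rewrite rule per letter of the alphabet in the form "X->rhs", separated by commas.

  step 0 ⇒ step 1: AABA ⇒ BC·BC·ACB·BC
    A ↦ BC
    B ↦ ACB
    C ↦ CA  (constrained at step 1)

A->BC, B->ACB, C->CA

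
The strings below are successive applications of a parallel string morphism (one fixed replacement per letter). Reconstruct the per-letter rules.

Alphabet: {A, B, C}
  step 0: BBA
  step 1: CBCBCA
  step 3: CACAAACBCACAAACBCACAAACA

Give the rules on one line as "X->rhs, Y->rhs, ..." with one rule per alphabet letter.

A->CA, B->CB, C->AA

  step 0 ⇒ step 1: BBA ⇒ CB·CB·CA
    A ↦ CA
    B ↦ CB
    C ↦ AA  (constrained at step 1)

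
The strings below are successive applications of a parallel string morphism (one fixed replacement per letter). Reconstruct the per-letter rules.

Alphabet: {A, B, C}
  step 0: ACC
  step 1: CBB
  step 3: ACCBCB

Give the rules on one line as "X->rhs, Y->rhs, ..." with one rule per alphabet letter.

A->C, B->AC, C->B

  step 0 ⇒ step 1: ACC ⇒ C·B·B
    A ↦ C
    C ↦ B
    B ↦ AC  (constrained at step 1)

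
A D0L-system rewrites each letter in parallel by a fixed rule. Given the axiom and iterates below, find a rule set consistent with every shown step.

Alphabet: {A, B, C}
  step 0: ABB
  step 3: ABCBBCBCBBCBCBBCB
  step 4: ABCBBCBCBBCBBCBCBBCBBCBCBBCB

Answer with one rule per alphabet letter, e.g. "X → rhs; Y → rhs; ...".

  step 3 ⇒ step 4: ABCBBCBCBBCBCBBCB ⇒ AB·CB·B·CB·CB·B·CB·B·CB·CB·B·CB·B·CB·CB·B·CB
    A ↦ AB
    B ↦ CB
    C ↦ B

A->AB, B->CB, C->B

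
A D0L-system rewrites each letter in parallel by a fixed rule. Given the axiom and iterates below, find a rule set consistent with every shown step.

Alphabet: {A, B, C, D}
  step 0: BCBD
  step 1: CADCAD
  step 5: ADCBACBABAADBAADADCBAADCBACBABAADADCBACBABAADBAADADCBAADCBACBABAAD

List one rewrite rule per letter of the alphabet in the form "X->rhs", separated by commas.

  step 0 ⇒ step 1: BCBD ⇒ C·AD·C·AD
    B ↦ C
    C ↦ AD
    D ↦ AD
    A ↦ BA  (constrained at step 1)

A->BA, B->C, C->AD, D->AD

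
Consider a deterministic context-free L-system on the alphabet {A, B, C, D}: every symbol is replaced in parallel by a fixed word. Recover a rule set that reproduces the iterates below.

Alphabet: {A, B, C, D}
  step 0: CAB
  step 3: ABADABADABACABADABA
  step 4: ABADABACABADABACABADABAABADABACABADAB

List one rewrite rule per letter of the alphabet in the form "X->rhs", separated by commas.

A->AB, B->AD, C->A, D->AC

  step 3 ⇒ step 4: ABADABADABACABADABA ⇒ AB·AD·AB·AC·AB·AD·AB·AC·AB·AD·AB·A·AB·AD·AB·AC·AB·AD·AB
    A ↦ AB
    B ↦ AD
    C ↦ A
    D ↦ AC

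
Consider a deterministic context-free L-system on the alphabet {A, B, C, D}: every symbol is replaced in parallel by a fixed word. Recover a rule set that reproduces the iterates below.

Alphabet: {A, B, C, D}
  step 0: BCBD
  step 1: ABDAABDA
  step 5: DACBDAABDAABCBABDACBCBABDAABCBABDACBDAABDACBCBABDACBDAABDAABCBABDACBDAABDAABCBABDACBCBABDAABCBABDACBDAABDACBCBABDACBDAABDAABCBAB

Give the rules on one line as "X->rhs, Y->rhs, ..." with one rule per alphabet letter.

A->CB, B->AB, C->DA, D->DA

  step 0 ⇒ step 1: BCBD ⇒ AB·DA·AB·DA
    B ↦ AB
    C ↦ DA
    D ↦ DA
    A ↦ CB  (constrained at step 1)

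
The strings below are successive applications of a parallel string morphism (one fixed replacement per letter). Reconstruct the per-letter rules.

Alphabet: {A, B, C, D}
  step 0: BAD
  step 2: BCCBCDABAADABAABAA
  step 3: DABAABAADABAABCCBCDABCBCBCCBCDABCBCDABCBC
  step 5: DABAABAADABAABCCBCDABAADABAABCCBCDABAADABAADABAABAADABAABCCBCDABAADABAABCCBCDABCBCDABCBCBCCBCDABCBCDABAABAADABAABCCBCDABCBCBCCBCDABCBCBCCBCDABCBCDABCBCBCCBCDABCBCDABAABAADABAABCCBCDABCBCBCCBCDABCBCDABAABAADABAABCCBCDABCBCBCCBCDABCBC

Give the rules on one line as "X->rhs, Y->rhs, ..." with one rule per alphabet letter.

  step 2 ⇒ step 3: BCCBCDABAADABAABAA ⇒ DA·BAA·BAA·DA·BAA·BCC·BC·DA·BC·BC·BCC·BC·DA·BC·BC·DA·BC·BC
    A ↦ BC
    B ↦ DA
    C ↦ BAA
    D ↦ BCC

A->BC, B->DA, C->BAA, D->BCC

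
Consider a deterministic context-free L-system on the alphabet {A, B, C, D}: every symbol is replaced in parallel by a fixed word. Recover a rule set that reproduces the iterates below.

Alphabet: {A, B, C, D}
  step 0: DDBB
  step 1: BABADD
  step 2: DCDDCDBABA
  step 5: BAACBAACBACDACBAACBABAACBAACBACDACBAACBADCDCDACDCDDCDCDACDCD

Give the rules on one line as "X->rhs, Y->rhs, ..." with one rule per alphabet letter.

  step 1 ⇒ step 2: BABADD ⇒ D·CD·D·CD·BA·BA
    A ↦ CD
    B ↦ D
    D ↦ BA
    C ↦ AC  (constrained at step 2)

A->CD, B->D, C->AC, D->BA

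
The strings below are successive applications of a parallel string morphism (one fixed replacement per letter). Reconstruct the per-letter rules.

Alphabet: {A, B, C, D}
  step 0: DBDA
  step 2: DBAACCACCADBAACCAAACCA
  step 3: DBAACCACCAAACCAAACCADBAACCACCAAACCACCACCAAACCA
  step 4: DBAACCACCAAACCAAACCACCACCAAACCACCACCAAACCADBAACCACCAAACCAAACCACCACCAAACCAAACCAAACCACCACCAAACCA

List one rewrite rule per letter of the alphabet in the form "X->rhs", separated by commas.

  step 3 ⇒ step 4: DBAACCACCAAACCAAACCADBAACCACCAAACCACCACCAAACCA ⇒ DBA·A·CCA·CCA·A·A·CCA·A·A·CCA·CCA·CCA·A·A·CCA·CCA·CCA·A·A·CCA·DBA·A·CCA·CCA·A·A·CCA·A·A·CCA·CCA·CCA·A·A·CCA·A·A·CCA·A·A·CCA·CCA·CCA·A·A·CCA
    A ↦ CCA
    B ↦ A
    C ↦ A
    D ↦ DBA

A->CCA, B->A, C->A, D->DBA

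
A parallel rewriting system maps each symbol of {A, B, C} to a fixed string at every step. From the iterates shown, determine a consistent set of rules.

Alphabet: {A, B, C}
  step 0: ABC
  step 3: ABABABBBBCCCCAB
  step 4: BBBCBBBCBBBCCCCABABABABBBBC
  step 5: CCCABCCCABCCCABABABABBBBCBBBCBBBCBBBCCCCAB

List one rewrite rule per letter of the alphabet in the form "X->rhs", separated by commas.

  step 4 ⇒ step 5: BBBCBBBCBBBCCCCABABABABBBBC ⇒ C·C·C·AB·C·C·C·AB·C·C·C·AB·AB·AB·AB·BBB·C·BBB·C·BBB·C·BBB·C·C·C·C·AB
    A ↦ BBB
    B ↦ C
    C ↦ AB

A->BBB, B->C, C->AB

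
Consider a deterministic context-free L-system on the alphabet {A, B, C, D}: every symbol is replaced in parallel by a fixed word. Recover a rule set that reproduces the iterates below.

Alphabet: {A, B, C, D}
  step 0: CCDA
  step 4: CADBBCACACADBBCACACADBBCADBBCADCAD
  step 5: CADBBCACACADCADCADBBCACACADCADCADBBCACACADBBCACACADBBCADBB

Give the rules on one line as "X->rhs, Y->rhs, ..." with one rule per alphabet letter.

  step 4 ⇒ step 5: CADBBCACACADBBCACACADBBCADBBCADCAD ⇒ CA·D·BB·CA·CA·CA·D·CA·D·CA·D·BB·CA·CA·CA·D·CA·D·CA·D·BB·CA·CA·CA·D·BB·CA·CA·CA·D·BB·CA·D·BB
    A ↦ D
    B ↦ CA
    C ↦ CA
    D ↦ BB

A->D, B->CA, C->CA, D->BB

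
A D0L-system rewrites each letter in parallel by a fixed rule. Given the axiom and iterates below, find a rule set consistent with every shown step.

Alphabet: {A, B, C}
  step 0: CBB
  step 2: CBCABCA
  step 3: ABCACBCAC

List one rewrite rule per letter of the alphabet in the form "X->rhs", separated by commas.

A->C, B->BC, C->A

  step 2 ⇒ step 3: CBCABCA ⇒ A·BC·A·C·BC·A·C
    A ↦ C
    B ↦ BC
    C ↦ A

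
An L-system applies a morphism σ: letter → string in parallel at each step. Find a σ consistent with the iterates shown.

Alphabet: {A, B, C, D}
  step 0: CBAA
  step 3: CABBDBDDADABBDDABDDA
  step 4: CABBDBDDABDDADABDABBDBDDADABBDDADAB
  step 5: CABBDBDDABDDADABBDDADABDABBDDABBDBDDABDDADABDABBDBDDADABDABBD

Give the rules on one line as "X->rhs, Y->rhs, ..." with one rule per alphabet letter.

  step 4 ⇒ step 5: CABBDBDDABDDADABDABBDBDDADABBDDADAB ⇒ CA·B·BD·BD·DA·BD·DA·DA·B·BD·DA·DA·B·DA·B·BD·DA·B·BD·BD·DA·BD·DA·DA·B·DA·B·BD·BD·DA·DA·B·DA·B·BD
    A ↦ B
    B ↦ BD
    C ↦ CA
    D ↦ DA

A->B, B->BD, C->CA, D->DA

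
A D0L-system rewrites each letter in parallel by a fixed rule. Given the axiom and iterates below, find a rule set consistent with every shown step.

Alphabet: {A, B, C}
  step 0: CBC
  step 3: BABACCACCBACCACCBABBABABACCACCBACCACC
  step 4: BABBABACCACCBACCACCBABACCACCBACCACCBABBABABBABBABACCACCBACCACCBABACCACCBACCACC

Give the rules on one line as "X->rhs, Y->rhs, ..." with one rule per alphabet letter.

A->B, B->BA, C->ACC

  step 3 ⇒ step 4: BABACCACCBACCACCBABBABABACCACCBACCACC ⇒ BA·B·BA·B·ACC·ACC·B·ACC·ACC·BA·B·ACC·ACC·B·ACC·ACC·BA·B·BA·BA·B·BA·B·BA·B·ACC·ACC·B·ACC·ACC·BA·B·ACC·ACC·B·ACC·ACC
    A ↦ B
    B ↦ BA
    C ↦ ACC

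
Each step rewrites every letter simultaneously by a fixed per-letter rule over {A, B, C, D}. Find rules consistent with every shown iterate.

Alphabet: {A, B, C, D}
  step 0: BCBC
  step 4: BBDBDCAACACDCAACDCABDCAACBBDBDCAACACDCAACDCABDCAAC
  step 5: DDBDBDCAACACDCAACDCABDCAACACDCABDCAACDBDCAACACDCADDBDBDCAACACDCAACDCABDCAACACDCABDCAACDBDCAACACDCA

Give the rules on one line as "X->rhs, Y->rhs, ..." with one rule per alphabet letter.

A->AC, B->D, C->DCA, D->B

  step 4 ⇒ step 5: BBDBDCAACACDCAACDCABDCAACBBDBDCAACACDCAACDCABDCAAC ⇒ D·D·B·D·B·DCA·AC·AC·DCA·AC·DCA·B·DCA·AC·AC·DCA·B·DCA·AC·D·B·DCA·AC·AC·DCA·D·D·B·D·B·DCA·AC·AC·DCA·AC·DCA·B·DCA·AC·AC·DCA·B·DCA·AC·D·B·DCA·AC·AC·DCA
    A ↦ AC
    B ↦ D
    C ↦ DCA
    D ↦ B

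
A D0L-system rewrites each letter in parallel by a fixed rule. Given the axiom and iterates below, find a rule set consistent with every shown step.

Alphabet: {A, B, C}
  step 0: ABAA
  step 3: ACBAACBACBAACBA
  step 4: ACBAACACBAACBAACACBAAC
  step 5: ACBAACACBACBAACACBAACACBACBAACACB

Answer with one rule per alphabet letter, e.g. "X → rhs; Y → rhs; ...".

A->AC, B->A, C->B

  step 4 ⇒ step 5: ACBAACACBAACBAACACBAAC ⇒ AC·B·A·AC·AC·B·AC·B·A·AC·AC·B·A·AC·AC·B·AC·B·A·AC·AC·B
    A ↦ AC
    B ↦ A
    C ↦ B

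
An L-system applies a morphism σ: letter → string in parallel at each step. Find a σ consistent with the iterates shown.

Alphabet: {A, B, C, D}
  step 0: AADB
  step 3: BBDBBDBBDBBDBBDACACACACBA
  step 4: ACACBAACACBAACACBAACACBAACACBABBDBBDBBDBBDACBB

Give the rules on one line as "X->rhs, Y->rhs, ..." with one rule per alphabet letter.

A->BB, B->AC, C->D, D->BA

  step 3 ⇒ step 4: BBDBBDBBDBBDBBDACACACACBA ⇒ AC·AC·BA·AC·AC·BA·AC·AC·BA·AC·AC·BA·AC·AC·BA·BB·D·BB·D·BB·D·BB·D·AC·BB
    A ↦ BB
    B ↦ AC
    C ↦ D
    D ↦ BA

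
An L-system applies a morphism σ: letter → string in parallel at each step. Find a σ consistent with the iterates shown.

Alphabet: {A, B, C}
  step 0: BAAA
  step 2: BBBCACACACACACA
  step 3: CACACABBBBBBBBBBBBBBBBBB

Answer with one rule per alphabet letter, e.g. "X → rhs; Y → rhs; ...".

A->BB, B->CA, C->B

  step 2 ⇒ step 3: BBBCACACACACACA ⇒ CA·CA·CA·B·BB·B·BB·B·BB·B·BB·B·BB·B·BB
    A ↦ BB
    B ↦ CA
    C ↦ B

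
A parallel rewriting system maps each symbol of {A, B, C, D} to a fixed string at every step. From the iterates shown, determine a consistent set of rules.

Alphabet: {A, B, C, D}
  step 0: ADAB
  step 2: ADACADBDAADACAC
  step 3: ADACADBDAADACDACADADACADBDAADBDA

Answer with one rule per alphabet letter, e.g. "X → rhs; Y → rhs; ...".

A->AD, B->D, C->BDA, D->AC

  step 2 ⇒ step 3: ADACADBDAADACAC ⇒ AD·AC·AD·BDA·AD·AC·D·AC·AD·AD·AC·AD·BDA·AD·BDA
    A ↦ AD
    B ↦ D
    C ↦ BDA
    D ↦ AC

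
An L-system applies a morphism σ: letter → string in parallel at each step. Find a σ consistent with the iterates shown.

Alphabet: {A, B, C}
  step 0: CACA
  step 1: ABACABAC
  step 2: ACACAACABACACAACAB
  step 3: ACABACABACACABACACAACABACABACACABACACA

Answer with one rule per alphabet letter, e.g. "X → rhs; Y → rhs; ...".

A->AC, B->ACA, C->AB

  step 2 ⇒ step 3: ACACAACABACACAACAB ⇒ AC·AB·AC·AB·AC·AC·AB·AC·ACA·AC·AB·AC·AB·AC·AC·AB·AC·ACA
    A ↦ AC
    B ↦ ACA
    C ↦ AB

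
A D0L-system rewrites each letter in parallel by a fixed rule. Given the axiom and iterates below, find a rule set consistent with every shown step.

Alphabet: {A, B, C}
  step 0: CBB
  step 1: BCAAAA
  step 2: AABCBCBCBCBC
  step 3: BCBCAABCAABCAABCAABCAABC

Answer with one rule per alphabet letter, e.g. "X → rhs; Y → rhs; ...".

  step 2 ⇒ step 3: AABCBCBCBCBC ⇒ BC·BC·AA·BC·AA·BC·AA·BC·AA·BC·AA·BC
    A ↦ BC
    B ↦ AA
    C ↦ BC

A->BC, B->AA, C->BC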